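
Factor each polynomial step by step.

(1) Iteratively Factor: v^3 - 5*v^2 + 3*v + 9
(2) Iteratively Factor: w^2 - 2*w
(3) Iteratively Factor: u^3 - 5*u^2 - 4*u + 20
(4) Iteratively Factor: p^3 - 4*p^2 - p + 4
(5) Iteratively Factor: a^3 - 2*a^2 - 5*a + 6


(1) = (v - 3)*(v^2 - 2*v - 3) = (v - 3)^2*(v + 1)
(2) = (w - 2)*(w)
(3) = (u - 2)*(u^2 - 3*u - 10) = (u - 5)*(u - 2)*(u + 2)
(4) = (p - 1)*(p^2 - 3*p - 4) = (p - 4)*(p - 1)*(p + 1)
(5) = (a + 2)*(a^2 - 4*a + 3) = (a - 1)*(a + 2)*(a - 3)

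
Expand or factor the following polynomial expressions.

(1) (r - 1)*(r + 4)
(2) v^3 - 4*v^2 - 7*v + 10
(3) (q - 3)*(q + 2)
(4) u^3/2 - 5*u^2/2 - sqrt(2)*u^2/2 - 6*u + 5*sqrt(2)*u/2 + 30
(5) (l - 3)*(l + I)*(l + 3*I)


(1) = r^2 + 3*r - 4
(2) = (v - 5)*(v - 1)*(v + 2)
(3) = q^2 - q - 6
(4) = (u/2 + sqrt(2))*(u - 5)*(u - 3*sqrt(2))
(5) = l^3 - 3*l^2 + 4*I*l^2 - 3*l - 12*I*l + 9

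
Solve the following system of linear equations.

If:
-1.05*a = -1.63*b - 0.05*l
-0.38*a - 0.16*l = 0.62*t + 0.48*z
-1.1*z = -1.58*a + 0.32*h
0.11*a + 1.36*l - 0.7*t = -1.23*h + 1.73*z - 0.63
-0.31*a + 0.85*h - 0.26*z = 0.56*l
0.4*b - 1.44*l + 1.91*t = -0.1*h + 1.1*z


Then:
a = 0.09
b = 0.07
h = -0.09
l = -0.25
t = -0.11
z = 0.16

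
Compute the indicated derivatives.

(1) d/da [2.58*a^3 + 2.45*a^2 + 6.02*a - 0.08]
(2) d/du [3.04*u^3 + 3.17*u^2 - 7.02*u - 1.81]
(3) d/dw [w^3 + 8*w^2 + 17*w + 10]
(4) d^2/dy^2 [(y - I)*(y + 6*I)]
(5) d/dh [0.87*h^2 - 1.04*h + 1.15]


(1) = 7.74*a^2 + 4.9*a + 6.02
(2) = 9.12*u^2 + 6.34*u - 7.02
(3) = 3*w^2 + 16*w + 17
(4) = 2
(5) = 1.74*h - 1.04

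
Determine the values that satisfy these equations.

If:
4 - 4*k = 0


Then:
k = 1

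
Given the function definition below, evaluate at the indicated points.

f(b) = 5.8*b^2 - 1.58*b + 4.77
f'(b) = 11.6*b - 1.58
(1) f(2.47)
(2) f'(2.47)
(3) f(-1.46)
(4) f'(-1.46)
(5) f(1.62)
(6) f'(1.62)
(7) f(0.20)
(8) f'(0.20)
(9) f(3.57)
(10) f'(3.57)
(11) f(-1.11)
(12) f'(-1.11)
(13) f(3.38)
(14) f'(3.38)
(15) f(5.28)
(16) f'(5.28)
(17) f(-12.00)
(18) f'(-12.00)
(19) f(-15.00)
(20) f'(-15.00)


(1) = 36.25
(2) = 27.07
(3) = 19.44
(4) = -18.52
(5) = 17.43
(6) = 17.21
(7) = 4.69
(8) = 0.74
(9) = 73.05
(10) = 39.83
(11) = 13.67
(12) = -14.46
(13) = 65.69
(14) = 37.63
(15) = 158.12
(16) = 59.67
(17) = 858.93
(18) = -140.78
(19) = 1333.47
(20) = -175.58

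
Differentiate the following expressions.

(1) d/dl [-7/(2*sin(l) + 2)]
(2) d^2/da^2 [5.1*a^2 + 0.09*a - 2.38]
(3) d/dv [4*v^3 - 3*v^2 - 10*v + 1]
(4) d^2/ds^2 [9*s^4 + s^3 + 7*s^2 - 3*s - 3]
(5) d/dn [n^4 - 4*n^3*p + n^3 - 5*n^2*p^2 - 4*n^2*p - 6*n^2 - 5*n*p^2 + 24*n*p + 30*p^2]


(1) = 7*cos(l)/(2*(sin(l) + 1)^2)
(2) = 10.2000000000000
(3) = 12*v^2 - 6*v - 10
(4) = 108*s^2 + 6*s + 14
(5) = 4*n^3 - 12*n^2*p + 3*n^2 - 10*n*p^2 - 8*n*p - 12*n - 5*p^2 + 24*p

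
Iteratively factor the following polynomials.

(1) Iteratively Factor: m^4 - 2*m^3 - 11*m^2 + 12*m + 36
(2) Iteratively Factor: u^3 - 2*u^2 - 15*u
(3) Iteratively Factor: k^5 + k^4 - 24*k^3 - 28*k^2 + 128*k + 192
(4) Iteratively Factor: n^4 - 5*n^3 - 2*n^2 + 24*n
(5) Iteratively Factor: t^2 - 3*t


(1) = (m - 3)*(m^3 + m^2 - 8*m - 12) = (m - 3)*(m + 2)*(m^2 - m - 6) = (m - 3)^2*(m + 2)*(m + 2)
(2) = (u)*(u^2 - 2*u - 15) = u*(u - 5)*(u + 3)
(3) = (k + 4)*(k^4 - 3*k^3 - 12*k^2 + 20*k + 48) = (k + 2)*(k + 4)*(k^3 - 5*k^2 - 2*k + 24) = (k + 2)^2*(k + 4)*(k^2 - 7*k + 12) = (k - 4)*(k + 2)^2*(k + 4)*(k - 3)
(4) = (n + 2)*(n^3 - 7*n^2 + 12*n) = (n - 3)*(n + 2)*(n^2 - 4*n) = (n - 4)*(n - 3)*(n + 2)*(n)
(5) = (t)*(t - 3)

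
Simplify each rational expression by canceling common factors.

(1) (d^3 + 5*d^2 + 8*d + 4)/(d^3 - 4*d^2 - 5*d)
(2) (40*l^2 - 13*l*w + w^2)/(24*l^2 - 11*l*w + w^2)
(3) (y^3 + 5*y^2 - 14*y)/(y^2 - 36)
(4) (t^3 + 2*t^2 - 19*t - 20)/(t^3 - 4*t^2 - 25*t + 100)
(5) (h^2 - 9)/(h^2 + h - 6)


(1) = (d^2 + 4*d + 4)/(d^2 - 5*d)
(2) = (-5*l + w)/(-3*l + w)
(3) = (y^3 + 5*y^2 - 14*y)/(y^2 - 36)
(4) = (t + 1)/(t - 5)
(5) = (h - 3)/(h - 2)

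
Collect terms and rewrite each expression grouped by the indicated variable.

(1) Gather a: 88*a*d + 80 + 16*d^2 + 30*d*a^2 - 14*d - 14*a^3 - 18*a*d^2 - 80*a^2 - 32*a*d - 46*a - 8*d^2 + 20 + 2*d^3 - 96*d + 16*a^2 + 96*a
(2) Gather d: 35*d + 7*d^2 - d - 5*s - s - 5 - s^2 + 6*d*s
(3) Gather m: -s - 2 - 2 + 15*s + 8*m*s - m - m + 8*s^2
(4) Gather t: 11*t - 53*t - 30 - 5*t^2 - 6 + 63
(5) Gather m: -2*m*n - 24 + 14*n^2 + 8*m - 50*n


(1) = -14*a^3 + a^2*(30*d - 64) + a*(-18*d^2 + 56*d + 50) + 2*d^3 + 8*d^2 - 110*d + 100
(2) = 7*d^2 + d*(6*s + 34) - s^2 - 6*s - 5
(3) = m*(8*s - 2) + 8*s^2 + 14*s - 4
(4) = -5*t^2 - 42*t + 27
(5) = m*(8 - 2*n) + 14*n^2 - 50*n - 24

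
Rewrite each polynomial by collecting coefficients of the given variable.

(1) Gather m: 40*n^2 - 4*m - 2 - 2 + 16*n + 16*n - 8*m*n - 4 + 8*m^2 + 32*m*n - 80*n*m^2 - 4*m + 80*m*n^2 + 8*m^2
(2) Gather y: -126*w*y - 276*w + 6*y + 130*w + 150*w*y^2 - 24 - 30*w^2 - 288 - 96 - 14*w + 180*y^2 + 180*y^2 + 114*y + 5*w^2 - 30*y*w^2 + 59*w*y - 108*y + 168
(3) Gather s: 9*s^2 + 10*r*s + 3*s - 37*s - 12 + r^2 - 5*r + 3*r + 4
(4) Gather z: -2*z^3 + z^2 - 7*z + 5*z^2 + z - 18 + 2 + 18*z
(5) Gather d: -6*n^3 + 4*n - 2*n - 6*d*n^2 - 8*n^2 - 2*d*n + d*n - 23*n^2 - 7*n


(1) = m^2*(16 - 80*n) + m*(80*n^2 + 24*n - 8) + 40*n^2 + 32*n - 8
(2) = -25*w^2 - 160*w + y^2*(150*w + 360) + y*(-30*w^2 - 67*w + 12) - 240
(3) = r^2 - 2*r + 9*s^2 + s*(10*r - 34) - 8
(4) = -2*z^3 + 6*z^2 + 12*z - 16
(5) = d*(-6*n^2 - n) - 6*n^3 - 31*n^2 - 5*n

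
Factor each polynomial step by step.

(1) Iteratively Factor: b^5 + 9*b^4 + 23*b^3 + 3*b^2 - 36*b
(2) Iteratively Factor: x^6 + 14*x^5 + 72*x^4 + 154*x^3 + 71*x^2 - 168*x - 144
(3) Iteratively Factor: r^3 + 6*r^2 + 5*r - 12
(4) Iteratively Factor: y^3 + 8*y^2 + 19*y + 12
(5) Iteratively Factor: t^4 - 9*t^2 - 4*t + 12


(1) = (b + 4)*(b^4 + 5*b^3 + 3*b^2 - 9*b) = b*(b + 4)*(b^3 + 5*b^2 + 3*b - 9) = b*(b - 1)*(b + 4)*(b^2 + 6*b + 9) = b*(b - 1)*(b + 3)*(b + 4)*(b + 3)
(2) = (x + 4)*(x^5 + 10*x^4 + 32*x^3 + 26*x^2 - 33*x - 36) = (x + 1)*(x + 4)*(x^4 + 9*x^3 + 23*x^2 + 3*x - 36) = (x + 1)*(x + 3)*(x + 4)*(x^3 + 6*x^2 + 5*x - 12) = (x - 1)*(x + 1)*(x + 3)*(x + 4)*(x^2 + 7*x + 12) = (x - 1)*(x + 1)*(x + 3)*(x + 4)^2*(x + 3)
(3) = (r - 1)*(r^2 + 7*r + 12) = (r - 1)*(r + 3)*(r + 4)
(4) = (y + 3)*(y^2 + 5*y + 4) = (y + 3)*(y + 4)*(y + 1)
(5) = (t - 1)*(t^3 + t^2 - 8*t - 12) = (t - 3)*(t - 1)*(t^2 + 4*t + 4) = (t - 3)*(t - 1)*(t + 2)*(t + 2)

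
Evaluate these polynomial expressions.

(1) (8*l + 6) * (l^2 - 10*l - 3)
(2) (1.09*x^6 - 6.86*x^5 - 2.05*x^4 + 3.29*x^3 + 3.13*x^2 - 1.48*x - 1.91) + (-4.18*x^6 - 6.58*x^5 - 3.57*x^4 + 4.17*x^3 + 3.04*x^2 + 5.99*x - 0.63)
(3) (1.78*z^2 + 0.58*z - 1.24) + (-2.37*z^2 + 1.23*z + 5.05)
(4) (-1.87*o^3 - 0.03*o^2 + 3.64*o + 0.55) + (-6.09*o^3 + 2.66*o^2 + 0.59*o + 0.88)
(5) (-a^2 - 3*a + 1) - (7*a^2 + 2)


(1) = 8*l^3 - 74*l^2 - 84*l - 18
(2) = -3.09*x^6 - 13.44*x^5 - 5.62*x^4 + 7.46*x^3 + 6.17*x^2 + 4.51*x - 2.54
(3) = -0.59*z^2 + 1.81*z + 3.81
(4) = -7.96*o^3 + 2.63*o^2 + 4.23*o + 1.43
(5) = -8*a^2 - 3*a - 1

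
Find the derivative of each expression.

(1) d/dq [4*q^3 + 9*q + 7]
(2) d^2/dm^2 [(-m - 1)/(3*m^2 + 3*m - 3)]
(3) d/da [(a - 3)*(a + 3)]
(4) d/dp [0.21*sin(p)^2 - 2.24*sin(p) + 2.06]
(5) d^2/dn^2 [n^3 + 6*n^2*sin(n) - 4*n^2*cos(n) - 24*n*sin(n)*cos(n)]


(1) = 12*q^2 + 9
(2) = 2*(-(m + 1)*(2*m + 1)^2 + (3*m + 2)*(m^2 + m - 1))/(3*(m^2 + m - 1)^3)
(3) = 2*a
(4) = (0.42*sin(p) - 2.24)*cos(p)
(5) = -6*n^2*sin(n) + 4*n^2*cos(n) + 16*n*sin(n) + 48*n*sin(2*n) + 24*n*cos(n) + 6*n + 12*sin(n) - 8*cos(n) - 48*cos(2*n)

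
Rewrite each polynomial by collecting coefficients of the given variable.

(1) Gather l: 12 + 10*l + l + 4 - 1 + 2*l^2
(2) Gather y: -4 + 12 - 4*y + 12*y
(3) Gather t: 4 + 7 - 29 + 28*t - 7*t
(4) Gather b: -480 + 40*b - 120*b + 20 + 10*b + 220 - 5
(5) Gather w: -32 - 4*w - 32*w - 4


(1) = 2*l^2 + 11*l + 15
(2) = 8*y + 8
(3) = 21*t - 18
(4) = -70*b - 245
(5) = -36*w - 36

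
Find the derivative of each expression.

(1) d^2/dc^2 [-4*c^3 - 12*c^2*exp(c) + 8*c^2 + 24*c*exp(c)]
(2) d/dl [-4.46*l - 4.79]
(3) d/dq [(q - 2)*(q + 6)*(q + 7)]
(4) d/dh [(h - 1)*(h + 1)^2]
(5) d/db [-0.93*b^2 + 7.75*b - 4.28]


(1) = -12*c^2*exp(c) - 24*c*exp(c) - 24*c + 24*exp(c) + 16
(2) = -4.46000000000000
(3) = 3*q^2 + 22*q + 16
(4) = (h + 1)*(3*h - 1)
(5) = 7.75 - 1.86*b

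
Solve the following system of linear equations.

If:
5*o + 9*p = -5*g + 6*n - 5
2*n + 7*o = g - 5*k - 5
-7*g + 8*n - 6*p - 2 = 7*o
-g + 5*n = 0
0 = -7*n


Then:
g = 0
k = -83/55
n = 0
o = 4/11
p = -25/33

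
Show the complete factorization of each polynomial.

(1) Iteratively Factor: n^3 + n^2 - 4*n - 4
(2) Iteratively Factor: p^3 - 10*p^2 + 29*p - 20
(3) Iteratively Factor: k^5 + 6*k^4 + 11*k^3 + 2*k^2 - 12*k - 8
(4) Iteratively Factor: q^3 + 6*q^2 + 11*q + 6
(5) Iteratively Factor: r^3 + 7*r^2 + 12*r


(1) = (n - 2)*(n^2 + 3*n + 2) = (n - 2)*(n + 1)*(n + 2)
(2) = (p - 5)*(p^2 - 5*p + 4) = (p - 5)*(p - 4)*(p - 1)
(3) = (k + 2)*(k^4 + 4*k^3 + 3*k^2 - 4*k - 4) = (k + 2)^2*(k^3 + 2*k^2 - k - 2) = (k + 1)*(k + 2)^2*(k^2 + k - 2) = (k + 1)*(k + 2)^3*(k - 1)
(4) = (q + 3)*(q^2 + 3*q + 2) = (q + 1)*(q + 3)*(q + 2)
(5) = (r)*(r^2 + 7*r + 12) = r*(r + 4)*(r + 3)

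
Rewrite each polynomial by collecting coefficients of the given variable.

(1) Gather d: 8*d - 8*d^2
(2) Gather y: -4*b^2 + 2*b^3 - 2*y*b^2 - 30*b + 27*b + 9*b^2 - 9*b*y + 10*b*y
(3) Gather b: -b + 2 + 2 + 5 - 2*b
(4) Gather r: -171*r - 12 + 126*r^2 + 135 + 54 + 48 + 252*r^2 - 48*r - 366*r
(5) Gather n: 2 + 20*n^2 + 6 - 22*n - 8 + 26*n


(1) = -8*d^2 + 8*d
(2) = 2*b^3 + 5*b^2 - 3*b + y*(-2*b^2 + b)
(3) = 9 - 3*b
(4) = 378*r^2 - 585*r + 225
(5) = 20*n^2 + 4*n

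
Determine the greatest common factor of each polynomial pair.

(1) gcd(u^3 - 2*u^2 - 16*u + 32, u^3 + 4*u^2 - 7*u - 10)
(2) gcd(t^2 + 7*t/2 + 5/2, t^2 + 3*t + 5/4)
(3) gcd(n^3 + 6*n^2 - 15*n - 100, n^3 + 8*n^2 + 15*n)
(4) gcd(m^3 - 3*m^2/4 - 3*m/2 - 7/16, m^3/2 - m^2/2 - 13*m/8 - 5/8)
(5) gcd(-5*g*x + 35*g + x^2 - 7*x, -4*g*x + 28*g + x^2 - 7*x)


(1) = u - 2
(2) = gcd((t + 1)*(t + 5/2), (t + 1/2)*(t + 5/2)) = t + 5/2
(3) = gcd((n - 4)*(n + 5)^2, n*(n + 3)*(n + 5)) = n + 5
(4) = m + 1/2
(5) = gcd((-5*g + x)*(x - 7), (-4*g + x)*(x - 7)) = x - 7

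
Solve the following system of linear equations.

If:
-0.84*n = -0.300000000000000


Then:
n = 0.36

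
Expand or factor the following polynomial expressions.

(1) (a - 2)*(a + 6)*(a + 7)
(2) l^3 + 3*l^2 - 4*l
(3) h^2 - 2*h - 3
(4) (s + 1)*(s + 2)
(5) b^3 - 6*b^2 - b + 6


(1) = a^3 + 11*a^2 + 16*a - 84
(2) = l*(l - 1)*(l + 4)
(3) = (h - 3)*(h + 1)
(4) = s^2 + 3*s + 2
(5) = (b - 6)*(b - 1)*(b + 1)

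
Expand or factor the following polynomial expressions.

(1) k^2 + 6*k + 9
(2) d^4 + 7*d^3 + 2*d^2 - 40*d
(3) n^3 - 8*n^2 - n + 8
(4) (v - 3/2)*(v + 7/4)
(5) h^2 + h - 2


(1) = (k + 3)^2
(2) = d*(d - 2)*(d + 4)*(d + 5)
(3) = (n - 8)*(n - 1)*(n + 1)
(4) = v^2 + v/4 - 21/8
(5) = (h - 1)*(h + 2)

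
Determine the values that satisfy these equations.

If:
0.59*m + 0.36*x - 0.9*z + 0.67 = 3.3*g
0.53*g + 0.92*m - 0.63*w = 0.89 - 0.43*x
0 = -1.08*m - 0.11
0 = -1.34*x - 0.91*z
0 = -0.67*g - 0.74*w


Then:
g = 0.59
m = -0.10
w = -0.53
x = 0.79
z = -1.16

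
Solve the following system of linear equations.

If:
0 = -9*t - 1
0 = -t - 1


Then:
No Solution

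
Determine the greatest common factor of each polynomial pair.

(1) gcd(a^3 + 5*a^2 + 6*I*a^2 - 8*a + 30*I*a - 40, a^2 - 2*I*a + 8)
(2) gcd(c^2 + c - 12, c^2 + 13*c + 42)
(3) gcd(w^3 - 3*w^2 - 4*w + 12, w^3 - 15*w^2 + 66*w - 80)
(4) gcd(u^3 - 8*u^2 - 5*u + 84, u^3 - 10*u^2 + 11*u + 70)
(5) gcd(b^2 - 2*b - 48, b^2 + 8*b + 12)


(1) = gcd((a + 5)*(a + 2*I)*(a + 4*I), (a - 4*I)*(a + 2*I)) = a + 2*I
(2) = gcd((c - 3)*(c + 4), (c + 6)*(c + 7)) = 1
(3) = w - 2
(4) = gcd((u - 7)*(u - 4)*(u + 3), (u - 7)*(u - 5)*(u + 2)) = u - 7
(5) = b + 6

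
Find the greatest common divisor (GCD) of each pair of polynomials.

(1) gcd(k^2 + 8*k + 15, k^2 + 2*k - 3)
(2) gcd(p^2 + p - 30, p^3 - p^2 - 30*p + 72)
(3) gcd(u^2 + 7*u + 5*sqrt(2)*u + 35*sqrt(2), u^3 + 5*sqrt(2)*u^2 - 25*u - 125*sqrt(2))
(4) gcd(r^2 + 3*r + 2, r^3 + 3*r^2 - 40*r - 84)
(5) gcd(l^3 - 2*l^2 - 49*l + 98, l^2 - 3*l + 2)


(1) = gcd((k + 3)*(k + 5), (k - 1)*(k + 3)) = k + 3
(2) = p + 6
(3) = gcd((u + 7)*(u + 5*sqrt(2)), (u - 5)*(u + 5)*(u + 5*sqrt(2))) = u + 5*sqrt(2)
(4) = gcd((r + 1)*(r + 2), (r - 6)*(r + 2)*(r + 7)) = r + 2
(5) = gcd((l - 7)*(l - 2)*(l + 7), (l - 2)*(l - 1)) = l - 2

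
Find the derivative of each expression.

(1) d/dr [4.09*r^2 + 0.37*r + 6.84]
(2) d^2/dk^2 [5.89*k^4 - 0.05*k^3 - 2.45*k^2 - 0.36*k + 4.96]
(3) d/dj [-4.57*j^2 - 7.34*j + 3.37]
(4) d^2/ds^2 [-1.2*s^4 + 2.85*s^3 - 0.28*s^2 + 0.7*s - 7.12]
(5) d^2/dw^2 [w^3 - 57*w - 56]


(1) = 8.18*r + 0.37
(2) = 70.68*k^2 - 0.3*k - 4.9
(3) = -9.14*j - 7.34
(4) = -14.4*s^2 + 17.1*s - 0.56
(5) = 6*w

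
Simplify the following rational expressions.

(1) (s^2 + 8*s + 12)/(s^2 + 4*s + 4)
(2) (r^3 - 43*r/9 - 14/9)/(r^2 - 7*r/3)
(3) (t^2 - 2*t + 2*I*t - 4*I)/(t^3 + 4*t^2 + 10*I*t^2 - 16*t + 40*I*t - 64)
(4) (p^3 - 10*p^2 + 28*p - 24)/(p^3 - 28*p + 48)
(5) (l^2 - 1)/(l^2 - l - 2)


(1) = (s + 6)/(s + 2)
(2) = (3*r^2 + 7*r + 2)/(3*r)
(3) = (t - 2)/(t^2 + t*(4 + 8*I) + 32*I)
(4) = (p^2 - 8*p + 12)/(p^2 + 2*p - 24)
(5) = (l - 1)/(l - 2)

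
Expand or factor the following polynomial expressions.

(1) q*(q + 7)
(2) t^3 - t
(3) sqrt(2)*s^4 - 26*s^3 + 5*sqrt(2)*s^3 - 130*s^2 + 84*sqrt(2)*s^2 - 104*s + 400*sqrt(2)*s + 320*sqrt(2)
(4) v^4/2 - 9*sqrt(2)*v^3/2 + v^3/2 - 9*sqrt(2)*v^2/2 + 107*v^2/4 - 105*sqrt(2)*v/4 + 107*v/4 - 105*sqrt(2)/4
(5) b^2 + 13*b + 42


(1) = q^2 + 7*q
(2) = t*(t - 1)*(t + 1)
(3) = (s + 4)*(s - 8*sqrt(2))*(s - 5*sqrt(2))*(sqrt(2)*s + sqrt(2))
(4) = (v/2 + 1/2)*(v - 7*sqrt(2)/2)*(v - 3*sqrt(2))*(v - 5*sqrt(2)/2)
(5) = (b + 6)*(b + 7)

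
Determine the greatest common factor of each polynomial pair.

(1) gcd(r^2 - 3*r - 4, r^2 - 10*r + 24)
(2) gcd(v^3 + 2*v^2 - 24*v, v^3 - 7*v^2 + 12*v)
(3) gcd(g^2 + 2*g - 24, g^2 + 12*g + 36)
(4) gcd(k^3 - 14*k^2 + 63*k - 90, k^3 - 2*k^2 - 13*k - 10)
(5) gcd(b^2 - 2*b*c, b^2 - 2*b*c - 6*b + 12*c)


(1) = gcd((r - 4)*(r + 1), (r - 6)*(r - 4)) = r - 4
(2) = gcd(v*(v - 4)*(v + 6), v*(v - 4)*(v - 3)) = v^2 - 4*v
(3) = g + 6
(4) = gcd((k - 6)*(k - 5)*(k - 3), (k - 5)*(k + 1)*(k + 2)) = k - 5
(5) = gcd(b*(b - 2*c), (b - 6)*(b - 2*c)) = b - 2*c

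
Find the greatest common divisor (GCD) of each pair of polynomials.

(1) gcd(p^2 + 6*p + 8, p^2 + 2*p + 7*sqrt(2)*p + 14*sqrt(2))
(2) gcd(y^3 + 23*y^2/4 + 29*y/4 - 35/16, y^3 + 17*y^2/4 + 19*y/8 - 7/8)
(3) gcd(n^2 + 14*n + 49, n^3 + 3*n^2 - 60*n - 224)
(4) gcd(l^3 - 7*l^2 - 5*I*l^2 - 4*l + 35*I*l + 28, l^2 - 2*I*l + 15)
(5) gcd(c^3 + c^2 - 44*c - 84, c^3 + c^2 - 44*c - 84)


(1) = gcd((p + 2)*(p + 4), (p + 2)*(p + 7*sqrt(2))) = p + 2
(2) = gcd((y - 1/4)*(y + 5/2)*(y + 7/2), (y - 1/4)*(y + 1)*(y + 7/2)) = y^2 + 13*y/4 - 7/8
(3) = n + 7
(4) = 1
(5) = c^3 + c^2 - 44*c - 84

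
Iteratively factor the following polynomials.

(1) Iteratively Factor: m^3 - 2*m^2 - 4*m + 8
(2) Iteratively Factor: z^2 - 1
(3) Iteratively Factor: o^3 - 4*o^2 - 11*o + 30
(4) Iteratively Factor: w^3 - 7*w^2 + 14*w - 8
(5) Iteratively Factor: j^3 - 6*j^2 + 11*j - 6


(1) = (m + 2)*(m^2 - 4*m + 4) = (m - 2)*(m + 2)*(m - 2)
(2) = (z + 1)*(z - 1)
(3) = (o + 3)*(o^2 - 7*o + 10) = (o - 5)*(o + 3)*(o - 2)
(4) = (w - 1)*(w^2 - 6*w + 8) = (w - 2)*(w - 1)*(w - 4)
(5) = (j - 2)*(j^2 - 4*j + 3) = (j - 2)*(j - 1)*(j - 3)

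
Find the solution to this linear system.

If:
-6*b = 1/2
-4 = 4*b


Then:
No Solution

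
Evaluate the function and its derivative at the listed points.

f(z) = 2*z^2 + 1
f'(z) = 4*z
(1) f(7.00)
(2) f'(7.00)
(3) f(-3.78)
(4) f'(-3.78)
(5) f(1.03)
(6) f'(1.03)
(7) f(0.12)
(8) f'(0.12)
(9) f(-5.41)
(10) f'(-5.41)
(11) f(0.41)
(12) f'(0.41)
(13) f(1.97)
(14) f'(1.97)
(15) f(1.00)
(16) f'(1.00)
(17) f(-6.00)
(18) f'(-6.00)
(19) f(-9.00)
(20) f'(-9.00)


(1) = 99.00
(2) = 28.00
(3) = 29.58
(4) = -15.12
(5) = 3.12
(6) = 4.12
(7) = 1.03
(8) = 0.48
(9) = 59.54
(10) = -21.64
(11) = 1.34
(12) = 1.64
(13) = 8.76
(14) = 7.88
(15) = 3.00
(16) = 4.00
(17) = 73.00
(18) = -24.00
(19) = 163.00
(20) = -36.00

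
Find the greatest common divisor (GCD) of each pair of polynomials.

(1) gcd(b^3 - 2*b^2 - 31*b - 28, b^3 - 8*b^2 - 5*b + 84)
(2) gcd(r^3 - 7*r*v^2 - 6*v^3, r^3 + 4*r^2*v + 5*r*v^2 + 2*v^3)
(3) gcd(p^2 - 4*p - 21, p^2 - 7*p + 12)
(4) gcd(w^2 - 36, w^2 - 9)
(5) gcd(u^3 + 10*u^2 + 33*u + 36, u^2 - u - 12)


(1) = b - 7
(2) = gcd((r - 3*v)*(r + v)*(r + 2*v), (r + v)^2*(r + 2*v)) = r^2 + 3*r*v + 2*v^2
(3) = gcd((p - 7)*(p + 3), (p - 4)*(p - 3)) = 1
(4) = 1
(5) = u + 3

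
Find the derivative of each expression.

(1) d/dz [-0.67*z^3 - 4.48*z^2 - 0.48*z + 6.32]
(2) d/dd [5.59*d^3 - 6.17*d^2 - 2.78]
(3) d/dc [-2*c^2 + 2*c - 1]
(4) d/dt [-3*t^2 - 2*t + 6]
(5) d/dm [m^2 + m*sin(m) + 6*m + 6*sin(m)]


(1) = -2.01*z^2 - 8.96*z - 0.48
(2) = d*(16.77*d - 12.34)
(3) = 2 - 4*c
(4) = -6*t - 2
(5) = m*cos(m) + 2*m + sin(m) + 6*cos(m) + 6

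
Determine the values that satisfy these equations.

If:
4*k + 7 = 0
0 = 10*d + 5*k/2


Then:
d = 7/16
k = -7/4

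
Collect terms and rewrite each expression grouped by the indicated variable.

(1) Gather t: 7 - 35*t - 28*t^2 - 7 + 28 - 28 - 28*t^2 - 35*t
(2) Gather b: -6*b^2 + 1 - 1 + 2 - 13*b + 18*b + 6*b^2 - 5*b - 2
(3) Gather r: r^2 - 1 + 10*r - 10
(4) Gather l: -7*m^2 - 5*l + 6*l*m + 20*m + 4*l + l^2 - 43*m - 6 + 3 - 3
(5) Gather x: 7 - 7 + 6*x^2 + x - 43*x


(1) = -56*t^2 - 70*t
(2) = 0
(3) = r^2 + 10*r - 11
(4) = l^2 + l*(6*m - 1) - 7*m^2 - 23*m - 6
(5) = 6*x^2 - 42*x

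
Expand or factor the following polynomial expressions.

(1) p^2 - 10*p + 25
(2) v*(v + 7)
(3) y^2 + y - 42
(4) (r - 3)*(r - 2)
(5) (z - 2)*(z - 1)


(1) = (p - 5)^2
(2) = v^2 + 7*v
(3) = (y - 6)*(y + 7)
(4) = r^2 - 5*r + 6
(5) = z^2 - 3*z + 2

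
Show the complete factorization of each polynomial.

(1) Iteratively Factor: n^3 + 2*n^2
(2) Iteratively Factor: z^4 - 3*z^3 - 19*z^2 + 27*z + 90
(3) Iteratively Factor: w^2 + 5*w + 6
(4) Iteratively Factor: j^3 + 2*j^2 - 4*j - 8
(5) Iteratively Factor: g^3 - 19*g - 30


(1) = (n)*(n^2 + 2*n) = n^2*(n + 2)
(2) = (z - 3)*(z^3 - 19*z - 30) = (z - 5)*(z - 3)*(z^2 + 5*z + 6) = (z - 5)*(z - 3)*(z + 3)*(z + 2)
(3) = (w + 3)*(w + 2)
(4) = (j - 2)*(j^2 + 4*j + 4) = (j - 2)*(j + 2)*(j + 2)
(5) = (g - 5)*(g^2 + 5*g + 6) = (g - 5)*(g + 3)*(g + 2)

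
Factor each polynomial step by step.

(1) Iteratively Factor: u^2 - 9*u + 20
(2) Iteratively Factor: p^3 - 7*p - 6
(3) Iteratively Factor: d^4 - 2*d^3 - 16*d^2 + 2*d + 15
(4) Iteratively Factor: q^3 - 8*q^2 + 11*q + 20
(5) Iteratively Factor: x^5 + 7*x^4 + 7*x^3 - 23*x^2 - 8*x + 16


(1) = (u - 5)*(u - 4)
(2) = (p - 3)*(p^2 + 3*p + 2) = (p - 3)*(p + 1)*(p + 2)
(3) = (d + 1)*(d^3 - 3*d^2 - 13*d + 15) = (d - 1)*(d + 1)*(d^2 - 2*d - 15) = (d - 5)*(d - 1)*(d + 1)*(d + 3)
(4) = (q + 1)*(q^2 - 9*q + 20) = (q - 5)*(q + 1)*(q - 4)
(5) = (x - 1)*(x^4 + 8*x^3 + 15*x^2 - 8*x - 16) = (x - 1)^2*(x^3 + 9*x^2 + 24*x + 16) = (x - 1)^2*(x + 4)*(x^2 + 5*x + 4) = (x - 1)^2*(x + 4)^2*(x + 1)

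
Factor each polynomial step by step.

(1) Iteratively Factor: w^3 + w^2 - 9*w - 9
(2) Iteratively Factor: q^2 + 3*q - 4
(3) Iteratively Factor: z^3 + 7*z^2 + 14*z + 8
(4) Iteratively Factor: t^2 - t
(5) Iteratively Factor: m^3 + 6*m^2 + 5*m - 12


(1) = (w + 1)*(w^2 - 9) = (w - 3)*(w + 1)*(w + 3)
(2) = (q + 4)*(q - 1)
(3) = (z + 2)*(z^2 + 5*z + 4) = (z + 1)*(z + 2)*(z + 4)
(4) = (t)*(t - 1)
(5) = (m - 1)*(m^2 + 7*m + 12) = (m - 1)*(m + 4)*(m + 3)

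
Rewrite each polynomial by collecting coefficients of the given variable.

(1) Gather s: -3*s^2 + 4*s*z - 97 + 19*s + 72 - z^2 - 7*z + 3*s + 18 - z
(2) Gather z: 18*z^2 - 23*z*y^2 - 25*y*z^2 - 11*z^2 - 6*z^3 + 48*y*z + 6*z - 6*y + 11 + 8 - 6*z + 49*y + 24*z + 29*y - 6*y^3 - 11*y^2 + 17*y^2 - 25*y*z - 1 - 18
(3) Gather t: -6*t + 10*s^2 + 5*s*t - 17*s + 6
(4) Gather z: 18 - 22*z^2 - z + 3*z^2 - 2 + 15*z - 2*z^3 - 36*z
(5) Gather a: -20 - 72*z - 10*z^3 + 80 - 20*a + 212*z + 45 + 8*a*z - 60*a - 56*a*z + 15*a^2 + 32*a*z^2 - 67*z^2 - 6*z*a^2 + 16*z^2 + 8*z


(1) = -3*s^2 + s*(4*z + 22) - z^2 - 8*z - 7
(2) = -6*y^3 + 6*y^2 + 72*y - 6*z^3 + z^2*(7 - 25*y) + z*(-23*y^2 + 23*y + 24)
(3) = 10*s^2 - 17*s + t*(5*s - 6) + 6
(4) = -2*z^3 - 19*z^2 - 22*z + 16
(5) = a^2*(15 - 6*z) + a*(32*z^2 - 48*z - 80) - 10*z^3 - 51*z^2 + 148*z + 105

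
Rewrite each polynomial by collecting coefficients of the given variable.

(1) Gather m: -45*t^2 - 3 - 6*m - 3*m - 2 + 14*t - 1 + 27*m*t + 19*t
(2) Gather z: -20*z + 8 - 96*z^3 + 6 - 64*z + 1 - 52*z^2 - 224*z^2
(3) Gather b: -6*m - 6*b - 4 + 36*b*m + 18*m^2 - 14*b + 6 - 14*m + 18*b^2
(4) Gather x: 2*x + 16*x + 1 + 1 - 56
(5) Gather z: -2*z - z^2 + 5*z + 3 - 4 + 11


(1) = m*(27*t - 9) - 45*t^2 + 33*t - 6
(2) = -96*z^3 - 276*z^2 - 84*z + 15
(3) = 18*b^2 + b*(36*m - 20) + 18*m^2 - 20*m + 2
(4) = 18*x - 54
(5) = -z^2 + 3*z + 10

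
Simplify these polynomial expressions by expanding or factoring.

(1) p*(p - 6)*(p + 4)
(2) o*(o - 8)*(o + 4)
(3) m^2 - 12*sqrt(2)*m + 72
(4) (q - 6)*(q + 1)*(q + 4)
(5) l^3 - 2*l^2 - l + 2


(1) = p^3 - 2*p^2 - 24*p
(2) = o^3 - 4*o^2 - 32*o
(3) = (m - 6*sqrt(2))^2
(4) = q^3 - q^2 - 26*q - 24
(5) = (l - 2)*(l - 1)*(l + 1)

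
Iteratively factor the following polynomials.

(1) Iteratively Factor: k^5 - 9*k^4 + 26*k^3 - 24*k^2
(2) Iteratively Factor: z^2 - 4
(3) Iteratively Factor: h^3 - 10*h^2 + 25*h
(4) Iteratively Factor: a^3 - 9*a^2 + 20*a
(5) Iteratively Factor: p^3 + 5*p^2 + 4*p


(1) = (k)*(k^4 - 9*k^3 + 26*k^2 - 24*k) = k*(k - 4)*(k^3 - 5*k^2 + 6*k) = k*(k - 4)*(k - 3)*(k^2 - 2*k) = k*(k - 4)*(k - 3)*(k - 2)*(k)
(2) = (z + 2)*(z - 2)
(3) = (h)*(h^2 - 10*h + 25) = h*(h - 5)*(h - 5)
(4) = (a)*(a^2 - 9*a + 20) = a*(a - 4)*(a - 5)
(5) = (p)*(p^2 + 5*p + 4) = p*(p + 1)*(p + 4)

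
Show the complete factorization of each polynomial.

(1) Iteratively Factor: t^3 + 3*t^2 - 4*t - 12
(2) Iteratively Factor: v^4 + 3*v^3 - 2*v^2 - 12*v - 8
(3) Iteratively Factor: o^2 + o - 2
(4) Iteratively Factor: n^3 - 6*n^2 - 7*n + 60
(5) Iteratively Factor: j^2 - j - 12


(1) = (t + 2)*(t^2 + t - 6) = (t + 2)*(t + 3)*(t - 2)
(2) = (v + 2)*(v^3 + v^2 - 4*v - 4) = (v - 2)*(v + 2)*(v^2 + 3*v + 2) = (v - 2)*(v + 2)^2*(v + 1)
(3) = (o - 1)*(o + 2)
(4) = (n - 4)*(n^2 - 2*n - 15) = (n - 4)*(n + 3)*(n - 5)
(5) = (j + 3)*(j - 4)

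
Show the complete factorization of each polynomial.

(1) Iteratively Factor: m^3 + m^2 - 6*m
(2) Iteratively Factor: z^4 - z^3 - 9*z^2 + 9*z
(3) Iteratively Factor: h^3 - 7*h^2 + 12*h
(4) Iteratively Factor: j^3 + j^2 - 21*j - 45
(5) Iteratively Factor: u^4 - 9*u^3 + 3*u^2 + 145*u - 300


(1) = (m)*(m^2 + m - 6) = m*(m - 2)*(m + 3)
(2) = (z - 3)*(z^3 + 2*z^2 - 3*z) = (z - 3)*(z - 1)*(z^2 + 3*z) = z*(z - 3)*(z - 1)*(z + 3)
(3) = (h)*(h^2 - 7*h + 12) = h*(h - 3)*(h - 4)
(4) = (j + 3)*(j^2 - 2*j - 15) = (j + 3)^2*(j - 5)
(5) = (u + 4)*(u^3 - 13*u^2 + 55*u - 75) = (u - 5)*(u + 4)*(u^2 - 8*u + 15) = (u - 5)*(u - 3)*(u + 4)*(u - 5)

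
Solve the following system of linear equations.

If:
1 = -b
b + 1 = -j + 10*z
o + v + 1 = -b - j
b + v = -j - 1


Then:
b = -1
j = 10*z
o = 0
v = -10*z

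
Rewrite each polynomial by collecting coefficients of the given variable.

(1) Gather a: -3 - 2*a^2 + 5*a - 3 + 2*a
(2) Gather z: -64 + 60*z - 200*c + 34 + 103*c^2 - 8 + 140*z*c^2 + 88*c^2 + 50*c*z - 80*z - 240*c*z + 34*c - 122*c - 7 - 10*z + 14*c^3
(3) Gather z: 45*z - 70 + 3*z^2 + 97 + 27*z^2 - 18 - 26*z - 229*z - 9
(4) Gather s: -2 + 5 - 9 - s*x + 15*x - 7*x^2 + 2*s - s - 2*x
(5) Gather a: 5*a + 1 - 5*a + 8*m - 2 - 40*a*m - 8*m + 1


(1) = -2*a^2 + 7*a - 6
(2) = 14*c^3 + 191*c^2 - 288*c + z*(140*c^2 - 190*c - 30) - 45
(3) = 30*z^2 - 210*z
(4) = s*(1 - x) - 7*x^2 + 13*x - 6
(5) = -40*a*m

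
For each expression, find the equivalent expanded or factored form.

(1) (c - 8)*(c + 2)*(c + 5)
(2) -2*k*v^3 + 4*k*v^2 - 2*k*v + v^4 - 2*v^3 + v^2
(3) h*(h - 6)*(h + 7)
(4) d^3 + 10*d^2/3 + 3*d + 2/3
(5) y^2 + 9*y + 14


(1) = c^3 - c^2 - 46*c - 80
(2) = v*(-2*k + v)*(v - 1)^2
(3) = h^3 + h^2 - 42*h
(4) = (d + 1/3)*(d + 1)*(d + 2)
(5) = (y + 2)*(y + 7)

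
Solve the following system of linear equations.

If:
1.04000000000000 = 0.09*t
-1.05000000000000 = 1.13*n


Then:
n = -0.93
t = 11.56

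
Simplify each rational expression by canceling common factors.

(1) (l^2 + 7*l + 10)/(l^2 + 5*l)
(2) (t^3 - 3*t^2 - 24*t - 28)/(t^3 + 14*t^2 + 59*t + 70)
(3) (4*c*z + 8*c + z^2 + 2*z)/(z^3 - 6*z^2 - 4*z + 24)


(1) = (l + 2)/l
(2) = (t^2 - 5*t - 14)/(t^2 + 12*t + 35)
(3) = (4*c + z)/(z^2 - 8*z + 12)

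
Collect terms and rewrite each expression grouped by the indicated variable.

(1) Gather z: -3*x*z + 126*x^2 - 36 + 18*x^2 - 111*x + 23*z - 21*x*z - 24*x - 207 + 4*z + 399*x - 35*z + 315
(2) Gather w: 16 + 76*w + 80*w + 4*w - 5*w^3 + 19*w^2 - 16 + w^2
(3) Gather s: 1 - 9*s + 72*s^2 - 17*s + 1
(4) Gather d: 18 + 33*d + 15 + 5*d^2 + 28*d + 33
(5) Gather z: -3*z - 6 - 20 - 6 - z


(1) = 144*x^2 + 264*x + z*(-24*x - 8) + 72
(2) = -5*w^3 + 20*w^2 + 160*w
(3) = 72*s^2 - 26*s + 2
(4) = 5*d^2 + 61*d + 66
(5) = -4*z - 32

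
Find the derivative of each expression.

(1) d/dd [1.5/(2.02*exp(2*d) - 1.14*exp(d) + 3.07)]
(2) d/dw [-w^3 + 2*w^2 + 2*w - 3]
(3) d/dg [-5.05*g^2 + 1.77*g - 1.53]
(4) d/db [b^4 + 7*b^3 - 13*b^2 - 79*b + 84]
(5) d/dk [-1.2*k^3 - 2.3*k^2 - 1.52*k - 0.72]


(1) = (1.71 - 6.06*exp(d))*exp(d)/(2.02*exp(2*d) - 1.14*exp(d) + 3.07)^2
(2) = -3*w^2 + 4*w + 2
(3) = 1.77 - 10.1*g
(4) = 4*b^3 + 21*b^2 - 26*b - 79
(5) = -3.6*k^2 - 4.6*k - 1.52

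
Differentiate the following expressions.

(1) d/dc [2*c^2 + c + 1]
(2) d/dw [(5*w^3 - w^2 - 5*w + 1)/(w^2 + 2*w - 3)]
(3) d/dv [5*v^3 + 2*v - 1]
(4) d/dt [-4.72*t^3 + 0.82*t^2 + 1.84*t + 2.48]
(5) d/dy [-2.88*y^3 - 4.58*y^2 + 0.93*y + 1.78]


(1) = 4*c + 1
(2) = (5*w^2 + 30*w + 13)/(w^2 + 6*w + 9)
(3) = 15*v^2 + 2
(4) = -14.16*t^2 + 1.64*t + 1.84
(5) = -8.64*y^2 - 9.16*y + 0.93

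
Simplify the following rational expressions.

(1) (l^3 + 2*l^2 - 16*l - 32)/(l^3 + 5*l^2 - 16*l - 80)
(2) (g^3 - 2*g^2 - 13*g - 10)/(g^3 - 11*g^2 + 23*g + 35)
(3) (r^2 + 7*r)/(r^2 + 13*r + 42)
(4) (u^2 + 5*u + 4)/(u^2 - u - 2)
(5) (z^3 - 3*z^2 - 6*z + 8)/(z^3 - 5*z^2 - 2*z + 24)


(1) = (l + 2)/(l + 5)
(2) = (g + 2)/(g - 7)
(3) = r/(r + 6)
(4) = (u + 4)/(u - 2)
(5) = (z - 1)/(z - 3)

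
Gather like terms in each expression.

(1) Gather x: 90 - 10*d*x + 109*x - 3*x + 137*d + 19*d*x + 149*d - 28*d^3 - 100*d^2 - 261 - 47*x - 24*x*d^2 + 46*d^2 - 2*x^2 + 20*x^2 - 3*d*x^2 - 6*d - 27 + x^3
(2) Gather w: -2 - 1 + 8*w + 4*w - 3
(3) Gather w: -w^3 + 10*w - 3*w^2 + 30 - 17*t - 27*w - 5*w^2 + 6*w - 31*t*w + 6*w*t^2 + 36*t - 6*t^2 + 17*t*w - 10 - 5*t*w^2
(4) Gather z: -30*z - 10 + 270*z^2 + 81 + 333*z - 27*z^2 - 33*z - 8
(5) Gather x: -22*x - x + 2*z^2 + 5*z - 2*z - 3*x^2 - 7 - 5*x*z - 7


(1) = -28*d^3 - 54*d^2 + 280*d + x^3 + x^2*(18 - 3*d) + x*(-24*d^2 + 9*d + 59) - 198
(2) = 12*w - 6
(3) = -6*t^2 + 19*t - w^3 + w^2*(-5*t - 8) + w*(6*t^2 - 14*t - 11) + 20
(4) = 243*z^2 + 270*z + 63
(5) = -3*x^2 + x*(-5*z - 23) + 2*z^2 + 3*z - 14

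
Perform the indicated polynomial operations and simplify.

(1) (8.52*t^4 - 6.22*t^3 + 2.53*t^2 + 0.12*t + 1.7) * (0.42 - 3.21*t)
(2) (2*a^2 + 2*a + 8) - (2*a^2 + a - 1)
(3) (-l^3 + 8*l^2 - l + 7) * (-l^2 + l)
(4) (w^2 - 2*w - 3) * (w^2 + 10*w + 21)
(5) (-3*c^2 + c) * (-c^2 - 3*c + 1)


(1) = -27.3492*t^5 + 23.5446*t^4 - 10.7337*t^3 + 0.6774*t^2 - 5.4066*t + 0.714
(2) = a + 9
(3) = l^5 - 9*l^4 + 9*l^3 - 8*l^2 + 7*l
(4) = w^4 + 8*w^3 - 2*w^2 - 72*w - 63
(5) = 3*c^4 + 8*c^3 - 6*c^2 + c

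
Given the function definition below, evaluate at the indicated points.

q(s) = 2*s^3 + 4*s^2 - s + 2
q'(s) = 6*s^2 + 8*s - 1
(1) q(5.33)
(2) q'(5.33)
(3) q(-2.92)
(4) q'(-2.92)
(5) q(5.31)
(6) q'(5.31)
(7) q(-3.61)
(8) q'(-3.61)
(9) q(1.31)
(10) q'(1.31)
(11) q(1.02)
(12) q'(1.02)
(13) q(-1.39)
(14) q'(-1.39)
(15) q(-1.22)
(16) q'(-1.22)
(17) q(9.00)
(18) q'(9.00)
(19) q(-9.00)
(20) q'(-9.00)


(1) = 413.14
(2) = 212.09
(3) = -10.77
(4) = 26.80
(5) = 408.92
(6) = 210.66
(7) = -36.35
(8) = 48.31
(9) = 12.05
(10) = 19.78
(11) = 7.26
(12) = 13.40
(13) = 5.75
(14) = -0.53
(15) = 5.54
(16) = -1.83
(17) = 1775.00
(18) = 557.00
(19) = -1123.00
(20) = 413.00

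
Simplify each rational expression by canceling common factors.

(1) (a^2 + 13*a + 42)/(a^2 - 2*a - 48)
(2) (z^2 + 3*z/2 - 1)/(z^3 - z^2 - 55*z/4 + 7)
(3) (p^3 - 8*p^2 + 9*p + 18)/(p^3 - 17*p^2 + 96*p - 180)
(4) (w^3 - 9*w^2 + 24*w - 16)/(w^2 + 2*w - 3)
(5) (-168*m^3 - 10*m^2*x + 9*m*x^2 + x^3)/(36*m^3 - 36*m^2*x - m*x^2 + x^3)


(1) = (a + 7)/(a - 8)
(2) = (2*z + 4)/(2*z^2 - z - 28)
(3) = (p^2 - 2*p - 3)/(p^2 - 11*p + 30)
(4) = (w^2 - 8*w + 16)/(w + 3)
(5) = (-28*m^2 + 3*m*x + x^2)/(6*m^2 - 7*m*x + x^2)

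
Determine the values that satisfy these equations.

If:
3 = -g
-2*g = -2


Then:
No Solution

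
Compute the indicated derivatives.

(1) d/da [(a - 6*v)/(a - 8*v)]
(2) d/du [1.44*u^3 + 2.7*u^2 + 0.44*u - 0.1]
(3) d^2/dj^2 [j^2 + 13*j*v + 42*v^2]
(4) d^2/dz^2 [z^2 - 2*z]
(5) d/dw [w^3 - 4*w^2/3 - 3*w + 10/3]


(1) = -2*v/(a - 8*v)^2
(2) = 4.32*u^2 + 5.4*u + 0.44
(3) = 2
(4) = 2
(5) = 3*w^2 - 8*w/3 - 3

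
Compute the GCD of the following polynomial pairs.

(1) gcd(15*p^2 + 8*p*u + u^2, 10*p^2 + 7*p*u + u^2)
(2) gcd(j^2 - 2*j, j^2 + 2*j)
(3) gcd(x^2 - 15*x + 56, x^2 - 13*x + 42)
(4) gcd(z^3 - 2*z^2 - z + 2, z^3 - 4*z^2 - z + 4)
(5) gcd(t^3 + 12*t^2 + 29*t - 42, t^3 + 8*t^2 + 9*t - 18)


(1) = 5*p + u
(2) = j
(3) = x - 7
(4) = gcd((z - 2)*(z - 1)*(z + 1), (z - 4)*(z - 1)*(z + 1)) = z^2 - 1
(5) = gcd((t - 1)*(t + 6)*(t + 7), (t - 1)*(t + 3)*(t + 6)) = t^2 + 5*t - 6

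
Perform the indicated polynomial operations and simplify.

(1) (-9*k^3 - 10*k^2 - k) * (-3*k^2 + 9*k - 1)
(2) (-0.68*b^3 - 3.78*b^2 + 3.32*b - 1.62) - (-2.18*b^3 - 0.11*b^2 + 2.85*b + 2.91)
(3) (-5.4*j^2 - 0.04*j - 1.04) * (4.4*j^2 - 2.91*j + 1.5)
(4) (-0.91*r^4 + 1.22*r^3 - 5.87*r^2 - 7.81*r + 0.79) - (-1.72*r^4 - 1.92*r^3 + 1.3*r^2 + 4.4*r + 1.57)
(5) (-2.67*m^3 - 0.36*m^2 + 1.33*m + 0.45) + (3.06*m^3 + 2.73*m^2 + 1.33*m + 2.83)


(1) = 27*k^5 - 51*k^4 - 78*k^3 + k^2 + k
(2) = 1.5*b^3 - 3.67*b^2 + 0.47*b - 4.53
(3) = -23.76*j^4 + 15.538*j^3 - 12.5596*j^2 + 2.9664*j - 1.56
(4) = 0.81*r^4 + 3.14*r^3 - 7.17*r^2 - 12.21*r - 0.78
(5) = 0.39*m^3 + 2.37*m^2 + 2.66*m + 3.28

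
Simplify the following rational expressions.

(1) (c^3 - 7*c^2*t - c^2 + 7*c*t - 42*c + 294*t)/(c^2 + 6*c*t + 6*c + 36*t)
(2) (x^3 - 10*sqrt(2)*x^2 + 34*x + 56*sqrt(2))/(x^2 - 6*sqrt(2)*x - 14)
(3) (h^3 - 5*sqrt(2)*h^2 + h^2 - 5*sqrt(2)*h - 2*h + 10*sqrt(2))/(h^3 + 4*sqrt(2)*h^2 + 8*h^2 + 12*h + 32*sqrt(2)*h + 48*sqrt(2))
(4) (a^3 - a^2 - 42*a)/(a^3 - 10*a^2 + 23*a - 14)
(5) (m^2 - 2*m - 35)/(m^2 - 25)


(1) = (c^2 - 7*c*t - 7*c + 49*t)/(c + 6*t)
(2) = x - 4*sqrt(2)
(3) = (h^2 + h*(-5*sqrt(2) - 1) + 5*sqrt(2))/(h^2 + h*(4*sqrt(2) + 6) + 24*sqrt(2))
(4) = (a^2 + 6*a)/(a^2 - 3*a + 2)
(5) = (m - 7)/(m - 5)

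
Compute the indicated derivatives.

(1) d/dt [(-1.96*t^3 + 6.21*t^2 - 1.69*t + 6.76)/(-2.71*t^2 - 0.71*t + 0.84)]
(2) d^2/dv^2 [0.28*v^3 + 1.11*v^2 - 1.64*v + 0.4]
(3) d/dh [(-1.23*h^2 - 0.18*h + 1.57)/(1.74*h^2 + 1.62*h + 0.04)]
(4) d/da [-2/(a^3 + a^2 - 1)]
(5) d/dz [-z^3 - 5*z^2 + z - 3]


(1) = (5.3116*t^4 + 2.7832*t^3 - 13.9282*t^2 + 47.072*t + 3.38)/(7.3441*t^4 + 3.8482*t^3 - 4.0487*t^2 - 1.1928*t + 0.7056)
(2) = 1.68*v + 2.22
(3) = (-1.6794*h^2 - 5.562*h - 2.5506)/(3.0276*h^4 + 5.6376*h^3 + 2.7636*h^2 + 0.1296*h + 0.0016)
(4) = 2*a*(3*a + 2)/(a^3 + a^2 - 1)^2
(5) = -3*z^2 - 10*z + 1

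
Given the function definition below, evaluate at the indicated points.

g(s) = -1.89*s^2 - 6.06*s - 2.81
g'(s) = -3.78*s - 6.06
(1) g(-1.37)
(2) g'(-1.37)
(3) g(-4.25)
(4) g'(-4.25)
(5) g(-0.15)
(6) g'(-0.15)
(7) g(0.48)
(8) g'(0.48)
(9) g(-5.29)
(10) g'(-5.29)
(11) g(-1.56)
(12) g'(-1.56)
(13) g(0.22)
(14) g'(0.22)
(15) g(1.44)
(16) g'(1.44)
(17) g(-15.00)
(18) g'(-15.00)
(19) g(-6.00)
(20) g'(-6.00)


(1) = 1.94
(2) = -0.88
(3) = -11.19
(4) = 10.00
(5) = -1.94
(6) = -5.49
(7) = -6.15
(8) = -7.87
(9) = -23.64
(10) = 13.94
(11) = 2.04
(12) = -0.16
(13) = -4.23
(14) = -6.89
(15) = -15.46
(16) = -11.50
(17) = -337.16
(18) = 50.64
(19) = -34.49
(20) = 16.62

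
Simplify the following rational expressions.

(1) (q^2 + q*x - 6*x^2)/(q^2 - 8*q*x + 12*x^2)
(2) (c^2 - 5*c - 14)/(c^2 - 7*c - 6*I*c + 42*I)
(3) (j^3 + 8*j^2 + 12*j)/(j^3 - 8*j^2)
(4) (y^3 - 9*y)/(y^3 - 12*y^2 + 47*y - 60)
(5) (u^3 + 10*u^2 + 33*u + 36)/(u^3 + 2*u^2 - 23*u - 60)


(1) = (-q - 3*x)/(-q + 6*x)
(2) = (c + 2)/(c - 6*I)
(3) = (j^2 + 8*j + 12)/(j^2 - 8*j)
(4) = (y^2 + 3*y)/(y^2 - 9*y + 20)
(5) = (u + 3)/(u - 5)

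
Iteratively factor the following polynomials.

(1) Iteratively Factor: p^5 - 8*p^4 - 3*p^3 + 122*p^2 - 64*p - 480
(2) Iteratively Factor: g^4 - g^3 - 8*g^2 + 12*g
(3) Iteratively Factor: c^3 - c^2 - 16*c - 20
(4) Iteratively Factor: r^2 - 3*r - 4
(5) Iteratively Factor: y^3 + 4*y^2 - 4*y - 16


(1) = (p - 4)*(p^4 - 4*p^3 - 19*p^2 + 46*p + 120) = (p - 4)*(p + 3)*(p^3 - 7*p^2 + 2*p + 40) = (p - 4)*(p + 2)*(p + 3)*(p^2 - 9*p + 20) = (p - 5)*(p - 4)*(p + 2)*(p + 3)*(p - 4)
(2) = (g)*(g^3 - g^2 - 8*g + 12) = g*(g + 3)*(g^2 - 4*g + 4) = g*(g - 2)*(g + 3)*(g - 2)
(3) = (c - 5)*(c^2 + 4*c + 4) = (c - 5)*(c + 2)*(c + 2)
(4) = (r + 1)*(r - 4)
(5) = (y + 2)*(y^2 + 2*y - 8) = (y - 2)*(y + 2)*(y + 4)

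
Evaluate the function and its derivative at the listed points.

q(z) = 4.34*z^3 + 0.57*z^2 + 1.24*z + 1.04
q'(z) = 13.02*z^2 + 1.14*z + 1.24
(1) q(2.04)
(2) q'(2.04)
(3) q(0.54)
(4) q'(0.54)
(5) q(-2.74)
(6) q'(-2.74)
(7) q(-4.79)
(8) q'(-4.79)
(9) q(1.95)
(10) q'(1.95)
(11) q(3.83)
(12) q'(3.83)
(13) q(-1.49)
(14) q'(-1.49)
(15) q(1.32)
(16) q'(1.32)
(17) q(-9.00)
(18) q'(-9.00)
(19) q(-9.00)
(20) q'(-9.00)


(1) = 42.79
(2) = 57.75
(3) = 2.56
(4) = 5.65
(5) = -87.36
(6) = 95.87
(7) = -468.80
(8) = 294.51
(9) = 37.81
(10) = 52.97
(11) = 257.98
(12) = 196.60
(13) = -13.90
(14) = 28.45
(15) = 13.65
(16) = 25.43
(17) = -3127.81
(18) = 1045.60
(19) = -3127.81
(20) = 1045.60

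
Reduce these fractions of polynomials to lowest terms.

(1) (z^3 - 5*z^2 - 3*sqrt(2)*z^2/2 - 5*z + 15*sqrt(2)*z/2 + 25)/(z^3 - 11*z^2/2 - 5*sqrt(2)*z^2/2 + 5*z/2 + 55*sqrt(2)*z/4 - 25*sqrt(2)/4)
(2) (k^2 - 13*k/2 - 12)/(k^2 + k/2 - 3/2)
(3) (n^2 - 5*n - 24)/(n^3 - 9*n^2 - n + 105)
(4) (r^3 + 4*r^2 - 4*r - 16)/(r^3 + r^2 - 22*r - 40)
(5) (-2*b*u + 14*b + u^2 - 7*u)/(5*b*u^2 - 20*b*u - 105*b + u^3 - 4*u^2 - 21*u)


(1) = (8*z + 8*sqrt(2))/(8*z - 4)
(2) = (k - 8)/(k - 1)
(3) = (n - 8)/(n^2 - 12*n + 35)
(4) = (r - 2)/(r - 5)
(5) = (-2*b + u)/(5*b*u + 15*b + u^2 + 3*u)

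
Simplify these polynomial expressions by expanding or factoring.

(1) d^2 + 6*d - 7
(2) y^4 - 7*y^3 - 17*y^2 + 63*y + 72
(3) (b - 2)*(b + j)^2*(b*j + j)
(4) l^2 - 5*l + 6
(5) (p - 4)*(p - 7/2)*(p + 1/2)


(1) = (d - 1)*(d + 7)
(2) = (y - 8)*(y - 3)*(y + 1)*(y + 3)
(3) = b^4*j + 2*b^3*j^2 - b^3*j + b^2*j^3 - 2*b^2*j^2 - 2*b^2*j - b*j^3 - 4*b*j^2 - 2*j^3
(4) = (l - 3)*(l - 2)
(5) = p^3 - 7*p^2 + 41*p/4 + 7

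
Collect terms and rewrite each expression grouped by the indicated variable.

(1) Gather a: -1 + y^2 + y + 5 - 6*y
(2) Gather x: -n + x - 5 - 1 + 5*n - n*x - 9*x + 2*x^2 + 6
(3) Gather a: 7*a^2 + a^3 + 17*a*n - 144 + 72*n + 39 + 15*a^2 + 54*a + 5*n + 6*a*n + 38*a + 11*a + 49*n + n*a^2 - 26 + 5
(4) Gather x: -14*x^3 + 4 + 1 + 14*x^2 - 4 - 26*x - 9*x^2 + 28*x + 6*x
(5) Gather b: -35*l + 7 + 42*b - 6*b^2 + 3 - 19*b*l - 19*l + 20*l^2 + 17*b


(1) = y^2 - 5*y + 4
(2) = 4*n + 2*x^2 + x*(-n - 8)
(3) = a^3 + a^2*(n + 22) + a*(23*n + 103) + 126*n - 126
(4) = -14*x^3 + 5*x^2 + 8*x + 1
(5) = -6*b^2 + b*(59 - 19*l) + 20*l^2 - 54*l + 10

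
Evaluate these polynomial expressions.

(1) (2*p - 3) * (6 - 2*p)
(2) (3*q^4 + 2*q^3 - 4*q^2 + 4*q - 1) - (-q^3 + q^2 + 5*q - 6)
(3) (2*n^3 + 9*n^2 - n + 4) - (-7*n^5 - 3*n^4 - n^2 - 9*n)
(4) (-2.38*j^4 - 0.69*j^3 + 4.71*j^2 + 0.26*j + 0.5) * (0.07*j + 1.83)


(1) = -4*p^2 + 18*p - 18
(2) = 3*q^4 + 3*q^3 - 5*q^2 - q + 5
(3) = 7*n^5 + 3*n^4 + 2*n^3 + 10*n^2 + 8*n + 4
(4) = -0.1666*j^5 - 4.4037*j^4 - 0.933*j^3 + 8.6375*j^2 + 0.5108*j + 0.915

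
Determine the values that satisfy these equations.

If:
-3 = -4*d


Then:
d = 3/4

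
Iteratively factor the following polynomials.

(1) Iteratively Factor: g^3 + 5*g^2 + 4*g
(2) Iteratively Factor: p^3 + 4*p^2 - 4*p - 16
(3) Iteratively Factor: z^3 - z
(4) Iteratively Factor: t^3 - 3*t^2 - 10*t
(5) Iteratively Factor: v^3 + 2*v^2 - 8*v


(1) = (g + 4)*(g^2 + g) = g*(g + 4)*(g + 1)
(2) = (p - 2)*(p^2 + 6*p + 8) = (p - 2)*(p + 4)*(p + 2)
(3) = (z)*(z^2 - 1) = z*(z + 1)*(z - 1)
(4) = (t - 5)*(t^2 + 2*t) = t*(t - 5)*(t + 2)
(5) = (v - 2)*(v^2 + 4*v) = v*(v - 2)*(v + 4)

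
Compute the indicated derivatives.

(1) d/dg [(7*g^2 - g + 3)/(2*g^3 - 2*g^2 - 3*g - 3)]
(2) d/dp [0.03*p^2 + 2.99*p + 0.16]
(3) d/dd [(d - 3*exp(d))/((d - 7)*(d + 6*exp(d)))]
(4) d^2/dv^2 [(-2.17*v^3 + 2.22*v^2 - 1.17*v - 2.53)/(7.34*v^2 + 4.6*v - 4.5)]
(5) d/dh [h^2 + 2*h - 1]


(1) = (-14*g^4 + 4*g^3 - 41*g^2 - 30*g + 12)/(4*g^6 - 8*g^5 - 8*g^4 + 21*g^2 + 18*g + 9)
(2) = 0.06*p + 2.99
(3) = ((1 - 3*exp(d))*(d - 7)*(d + 6*exp(d)) + (-d + 3*exp(d))*(d + 6*exp(d)) - (d - 7)*(d - 3*exp(d))*(6*exp(d) + 1))/((d - 7)^2*(d + 6*exp(d))^2)
(4) = (-511.165664*v^3 - 108.358008*v^2 - 1008.06312*v - 232.7294)/(395.446904*v^6 + 743.48328*v^5 - 261.3774*v^4 - 814.292*v^3 + 160.245*v^2 + 279.45*v - 91.125)
(5) = 2*h + 2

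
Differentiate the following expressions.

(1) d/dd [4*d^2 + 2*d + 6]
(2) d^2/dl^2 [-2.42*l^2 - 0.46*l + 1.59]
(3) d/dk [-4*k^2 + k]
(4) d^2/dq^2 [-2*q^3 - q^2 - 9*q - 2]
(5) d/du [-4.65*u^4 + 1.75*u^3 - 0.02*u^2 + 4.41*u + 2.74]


(1) = 8*d + 2
(2) = -4.84000000000000
(3) = 1 - 8*k
(4) = -12*q - 2
(5) = -18.6*u^3 + 5.25*u^2 - 0.04*u + 4.41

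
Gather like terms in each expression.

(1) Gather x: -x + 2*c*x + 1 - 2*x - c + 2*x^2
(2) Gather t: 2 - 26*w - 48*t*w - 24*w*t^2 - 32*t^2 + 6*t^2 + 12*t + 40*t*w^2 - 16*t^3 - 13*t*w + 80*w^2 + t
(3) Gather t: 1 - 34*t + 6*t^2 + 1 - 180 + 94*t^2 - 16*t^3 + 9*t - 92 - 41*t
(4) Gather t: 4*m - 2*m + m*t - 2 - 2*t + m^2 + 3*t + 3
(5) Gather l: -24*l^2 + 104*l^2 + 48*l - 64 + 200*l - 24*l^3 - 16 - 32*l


(1) = -c + 2*x^2 + x*(2*c - 3) + 1
(2) = -16*t^3 + t^2*(-24*w - 26) + t*(40*w^2 - 61*w + 13) + 80*w^2 - 26*w + 2
(3) = -16*t^3 + 100*t^2 - 66*t - 270
(4) = m^2 + 2*m + t*(m + 1) + 1
(5) = -24*l^3 + 80*l^2 + 216*l - 80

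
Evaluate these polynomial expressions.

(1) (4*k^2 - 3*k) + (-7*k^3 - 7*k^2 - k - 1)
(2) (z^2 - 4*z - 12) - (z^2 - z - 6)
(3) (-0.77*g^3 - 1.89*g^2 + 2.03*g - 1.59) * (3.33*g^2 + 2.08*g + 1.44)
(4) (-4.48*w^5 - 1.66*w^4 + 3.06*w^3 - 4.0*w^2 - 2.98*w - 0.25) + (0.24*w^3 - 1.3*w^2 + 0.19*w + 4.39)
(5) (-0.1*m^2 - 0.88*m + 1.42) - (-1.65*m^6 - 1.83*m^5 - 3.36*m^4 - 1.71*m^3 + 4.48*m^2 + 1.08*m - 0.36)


(1) = -7*k^3 - 3*k^2 - 4*k - 1
(2) = -3*z - 6
(3) = -2.5641*g^5 - 7.8953*g^4 + 1.7199*g^3 - 3.7939*g^2 - 0.384*g - 2.2896
(4) = -4.48*w^5 - 1.66*w^4 + 3.3*w^3 - 5.3*w^2 - 2.79*w + 4.14
(5) = 1.65*m^6 + 1.83*m^5 + 3.36*m^4 + 1.71*m^3 - 4.58*m^2 - 1.96*m + 1.78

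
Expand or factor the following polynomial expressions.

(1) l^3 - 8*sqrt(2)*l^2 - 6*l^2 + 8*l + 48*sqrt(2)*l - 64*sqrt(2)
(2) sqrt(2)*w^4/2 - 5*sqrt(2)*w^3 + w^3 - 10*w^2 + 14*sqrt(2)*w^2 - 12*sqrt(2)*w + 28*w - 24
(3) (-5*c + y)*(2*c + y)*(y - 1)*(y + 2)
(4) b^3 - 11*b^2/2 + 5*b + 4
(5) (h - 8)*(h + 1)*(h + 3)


(1) = (l - 4)*(l - 2)*(l - 8*sqrt(2))
(2) = (w - 6)*(w - 2)^2*(sqrt(2)*w/2 + 1)
(3) = -10*c^2*y^2 - 10*c^2*y + 20*c^2 - 3*c*y^3 - 3*c*y^2 + 6*c*y + y^4 + y^3 - 2*y^2
(4) = (b - 4)*(b - 2)*(b + 1/2)
(5) = h^3 - 4*h^2 - 29*h - 24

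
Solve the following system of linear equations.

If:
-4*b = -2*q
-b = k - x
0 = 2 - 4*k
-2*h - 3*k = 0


Then:
b = x - 1/2
h = -3/4
k = 1/2
q = 2*x - 1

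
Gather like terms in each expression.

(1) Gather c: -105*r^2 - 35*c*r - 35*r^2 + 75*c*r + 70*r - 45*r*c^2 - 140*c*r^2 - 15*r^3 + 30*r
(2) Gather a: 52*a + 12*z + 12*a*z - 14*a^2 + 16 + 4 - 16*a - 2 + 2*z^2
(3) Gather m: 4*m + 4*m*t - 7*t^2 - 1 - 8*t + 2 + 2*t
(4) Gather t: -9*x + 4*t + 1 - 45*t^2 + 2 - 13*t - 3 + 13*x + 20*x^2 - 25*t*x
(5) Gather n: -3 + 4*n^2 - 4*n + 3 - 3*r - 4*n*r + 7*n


(1) = -45*c^2*r + c*(-140*r^2 + 40*r) - 15*r^3 - 140*r^2 + 100*r
(2) = -14*a^2 + a*(12*z + 36) + 2*z^2 + 12*z + 18
(3) = m*(4*t + 4) - 7*t^2 - 6*t + 1
(4) = -45*t^2 + t*(-25*x - 9) + 20*x^2 + 4*x
(5) = 4*n^2 + n*(3 - 4*r) - 3*r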